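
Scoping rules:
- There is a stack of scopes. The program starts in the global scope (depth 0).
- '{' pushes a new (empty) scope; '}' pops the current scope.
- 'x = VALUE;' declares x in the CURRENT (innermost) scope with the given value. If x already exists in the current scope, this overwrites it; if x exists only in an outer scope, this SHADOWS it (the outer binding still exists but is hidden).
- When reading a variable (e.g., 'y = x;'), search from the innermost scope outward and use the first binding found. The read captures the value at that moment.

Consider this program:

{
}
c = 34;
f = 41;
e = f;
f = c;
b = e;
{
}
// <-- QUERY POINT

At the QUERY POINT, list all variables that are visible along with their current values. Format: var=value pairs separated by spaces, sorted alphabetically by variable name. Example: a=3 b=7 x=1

Step 1: enter scope (depth=1)
Step 2: exit scope (depth=0)
Step 3: declare c=34 at depth 0
Step 4: declare f=41 at depth 0
Step 5: declare e=(read f)=41 at depth 0
Step 6: declare f=(read c)=34 at depth 0
Step 7: declare b=(read e)=41 at depth 0
Step 8: enter scope (depth=1)
Step 9: exit scope (depth=0)
Visible at query point: b=41 c=34 e=41 f=34

Answer: b=41 c=34 e=41 f=34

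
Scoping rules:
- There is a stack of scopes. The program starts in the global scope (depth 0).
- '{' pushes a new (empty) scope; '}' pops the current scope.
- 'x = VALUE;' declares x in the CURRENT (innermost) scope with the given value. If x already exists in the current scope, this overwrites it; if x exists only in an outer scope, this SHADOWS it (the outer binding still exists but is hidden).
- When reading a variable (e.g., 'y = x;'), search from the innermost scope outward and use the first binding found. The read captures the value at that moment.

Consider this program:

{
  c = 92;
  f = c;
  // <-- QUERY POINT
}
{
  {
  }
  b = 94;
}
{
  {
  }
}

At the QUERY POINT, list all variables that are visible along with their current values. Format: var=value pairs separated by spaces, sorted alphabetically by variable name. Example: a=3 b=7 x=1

Step 1: enter scope (depth=1)
Step 2: declare c=92 at depth 1
Step 3: declare f=(read c)=92 at depth 1
Visible at query point: c=92 f=92

Answer: c=92 f=92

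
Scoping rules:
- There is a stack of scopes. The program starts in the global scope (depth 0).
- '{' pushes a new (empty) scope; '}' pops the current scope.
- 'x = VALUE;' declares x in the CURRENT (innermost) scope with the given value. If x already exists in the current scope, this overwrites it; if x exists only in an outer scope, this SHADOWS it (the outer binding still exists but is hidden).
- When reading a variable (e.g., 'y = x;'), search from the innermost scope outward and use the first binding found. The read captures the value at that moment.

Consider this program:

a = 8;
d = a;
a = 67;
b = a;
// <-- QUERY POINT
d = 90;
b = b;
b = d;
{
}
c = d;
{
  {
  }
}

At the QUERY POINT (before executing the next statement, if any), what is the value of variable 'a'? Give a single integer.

Answer: 67

Derivation:
Step 1: declare a=8 at depth 0
Step 2: declare d=(read a)=8 at depth 0
Step 3: declare a=67 at depth 0
Step 4: declare b=(read a)=67 at depth 0
Visible at query point: a=67 b=67 d=8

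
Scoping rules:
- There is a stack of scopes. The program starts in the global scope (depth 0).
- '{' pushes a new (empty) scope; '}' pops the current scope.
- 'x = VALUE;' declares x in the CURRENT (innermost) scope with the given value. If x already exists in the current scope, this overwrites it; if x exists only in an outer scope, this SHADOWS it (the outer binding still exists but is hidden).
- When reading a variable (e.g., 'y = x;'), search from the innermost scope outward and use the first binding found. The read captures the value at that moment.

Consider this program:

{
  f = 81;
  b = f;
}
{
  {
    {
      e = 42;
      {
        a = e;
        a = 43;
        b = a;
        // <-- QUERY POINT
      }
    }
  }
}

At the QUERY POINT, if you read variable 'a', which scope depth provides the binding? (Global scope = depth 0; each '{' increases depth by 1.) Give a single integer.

Answer: 4

Derivation:
Step 1: enter scope (depth=1)
Step 2: declare f=81 at depth 1
Step 3: declare b=(read f)=81 at depth 1
Step 4: exit scope (depth=0)
Step 5: enter scope (depth=1)
Step 6: enter scope (depth=2)
Step 7: enter scope (depth=3)
Step 8: declare e=42 at depth 3
Step 9: enter scope (depth=4)
Step 10: declare a=(read e)=42 at depth 4
Step 11: declare a=43 at depth 4
Step 12: declare b=(read a)=43 at depth 4
Visible at query point: a=43 b=43 e=42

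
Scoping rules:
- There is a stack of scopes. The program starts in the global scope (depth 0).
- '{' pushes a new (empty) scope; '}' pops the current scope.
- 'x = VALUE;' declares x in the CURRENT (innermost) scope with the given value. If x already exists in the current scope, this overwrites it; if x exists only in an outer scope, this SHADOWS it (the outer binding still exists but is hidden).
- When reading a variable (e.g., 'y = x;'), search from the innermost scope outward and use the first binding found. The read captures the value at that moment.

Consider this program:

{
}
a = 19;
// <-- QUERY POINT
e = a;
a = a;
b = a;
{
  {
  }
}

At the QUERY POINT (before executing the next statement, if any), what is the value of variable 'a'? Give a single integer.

Step 1: enter scope (depth=1)
Step 2: exit scope (depth=0)
Step 3: declare a=19 at depth 0
Visible at query point: a=19

Answer: 19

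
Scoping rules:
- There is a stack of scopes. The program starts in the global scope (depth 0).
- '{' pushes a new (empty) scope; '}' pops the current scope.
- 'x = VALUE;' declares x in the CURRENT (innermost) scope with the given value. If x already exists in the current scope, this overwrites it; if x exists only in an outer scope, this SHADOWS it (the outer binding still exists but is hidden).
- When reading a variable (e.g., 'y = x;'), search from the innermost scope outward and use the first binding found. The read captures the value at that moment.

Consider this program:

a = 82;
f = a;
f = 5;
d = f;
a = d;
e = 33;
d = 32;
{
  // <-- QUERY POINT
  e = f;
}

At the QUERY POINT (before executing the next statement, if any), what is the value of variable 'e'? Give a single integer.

Step 1: declare a=82 at depth 0
Step 2: declare f=(read a)=82 at depth 0
Step 3: declare f=5 at depth 0
Step 4: declare d=(read f)=5 at depth 0
Step 5: declare a=(read d)=5 at depth 0
Step 6: declare e=33 at depth 0
Step 7: declare d=32 at depth 0
Step 8: enter scope (depth=1)
Visible at query point: a=5 d=32 e=33 f=5

Answer: 33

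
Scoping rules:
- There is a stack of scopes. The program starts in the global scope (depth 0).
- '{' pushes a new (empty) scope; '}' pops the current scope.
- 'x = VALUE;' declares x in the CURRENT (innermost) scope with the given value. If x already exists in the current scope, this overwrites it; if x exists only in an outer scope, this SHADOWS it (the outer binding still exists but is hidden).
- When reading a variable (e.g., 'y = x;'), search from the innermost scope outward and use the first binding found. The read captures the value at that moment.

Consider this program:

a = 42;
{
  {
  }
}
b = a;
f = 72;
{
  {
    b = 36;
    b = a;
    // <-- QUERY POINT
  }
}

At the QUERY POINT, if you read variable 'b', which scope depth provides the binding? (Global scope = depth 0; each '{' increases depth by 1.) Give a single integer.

Answer: 2

Derivation:
Step 1: declare a=42 at depth 0
Step 2: enter scope (depth=1)
Step 3: enter scope (depth=2)
Step 4: exit scope (depth=1)
Step 5: exit scope (depth=0)
Step 6: declare b=(read a)=42 at depth 0
Step 7: declare f=72 at depth 0
Step 8: enter scope (depth=1)
Step 9: enter scope (depth=2)
Step 10: declare b=36 at depth 2
Step 11: declare b=(read a)=42 at depth 2
Visible at query point: a=42 b=42 f=72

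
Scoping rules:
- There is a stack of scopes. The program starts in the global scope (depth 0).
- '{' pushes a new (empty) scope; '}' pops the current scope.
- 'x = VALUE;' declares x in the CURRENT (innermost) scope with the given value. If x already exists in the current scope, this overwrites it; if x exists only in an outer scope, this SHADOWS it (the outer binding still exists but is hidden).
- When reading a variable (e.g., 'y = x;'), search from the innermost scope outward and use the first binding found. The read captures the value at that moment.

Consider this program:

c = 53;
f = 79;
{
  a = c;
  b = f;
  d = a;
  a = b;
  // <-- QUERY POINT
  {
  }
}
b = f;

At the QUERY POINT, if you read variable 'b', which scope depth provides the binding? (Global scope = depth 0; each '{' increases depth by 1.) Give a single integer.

Answer: 1

Derivation:
Step 1: declare c=53 at depth 0
Step 2: declare f=79 at depth 0
Step 3: enter scope (depth=1)
Step 4: declare a=(read c)=53 at depth 1
Step 5: declare b=(read f)=79 at depth 1
Step 6: declare d=(read a)=53 at depth 1
Step 7: declare a=(read b)=79 at depth 1
Visible at query point: a=79 b=79 c=53 d=53 f=79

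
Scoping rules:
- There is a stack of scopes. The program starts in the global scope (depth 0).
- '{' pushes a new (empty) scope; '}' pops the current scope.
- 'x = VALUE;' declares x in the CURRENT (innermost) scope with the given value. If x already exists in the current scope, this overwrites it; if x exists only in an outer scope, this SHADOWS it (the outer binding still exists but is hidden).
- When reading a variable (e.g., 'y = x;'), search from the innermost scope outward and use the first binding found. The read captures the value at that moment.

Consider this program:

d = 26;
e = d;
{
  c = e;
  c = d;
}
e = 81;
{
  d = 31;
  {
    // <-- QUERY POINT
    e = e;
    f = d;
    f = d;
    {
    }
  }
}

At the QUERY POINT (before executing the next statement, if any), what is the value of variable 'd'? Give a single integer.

Step 1: declare d=26 at depth 0
Step 2: declare e=(read d)=26 at depth 0
Step 3: enter scope (depth=1)
Step 4: declare c=(read e)=26 at depth 1
Step 5: declare c=(read d)=26 at depth 1
Step 6: exit scope (depth=0)
Step 7: declare e=81 at depth 0
Step 8: enter scope (depth=1)
Step 9: declare d=31 at depth 1
Step 10: enter scope (depth=2)
Visible at query point: d=31 e=81

Answer: 31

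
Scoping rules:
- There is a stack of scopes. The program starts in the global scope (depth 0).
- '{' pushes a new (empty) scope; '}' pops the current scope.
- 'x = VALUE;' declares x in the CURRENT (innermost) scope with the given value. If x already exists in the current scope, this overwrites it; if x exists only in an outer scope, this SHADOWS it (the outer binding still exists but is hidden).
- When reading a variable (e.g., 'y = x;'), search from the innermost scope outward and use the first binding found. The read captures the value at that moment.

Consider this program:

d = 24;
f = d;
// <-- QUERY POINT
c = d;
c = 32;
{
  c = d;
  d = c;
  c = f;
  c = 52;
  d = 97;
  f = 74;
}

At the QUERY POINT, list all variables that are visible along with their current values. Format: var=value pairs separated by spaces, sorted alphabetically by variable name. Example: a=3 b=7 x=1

Answer: d=24 f=24

Derivation:
Step 1: declare d=24 at depth 0
Step 2: declare f=(read d)=24 at depth 0
Visible at query point: d=24 f=24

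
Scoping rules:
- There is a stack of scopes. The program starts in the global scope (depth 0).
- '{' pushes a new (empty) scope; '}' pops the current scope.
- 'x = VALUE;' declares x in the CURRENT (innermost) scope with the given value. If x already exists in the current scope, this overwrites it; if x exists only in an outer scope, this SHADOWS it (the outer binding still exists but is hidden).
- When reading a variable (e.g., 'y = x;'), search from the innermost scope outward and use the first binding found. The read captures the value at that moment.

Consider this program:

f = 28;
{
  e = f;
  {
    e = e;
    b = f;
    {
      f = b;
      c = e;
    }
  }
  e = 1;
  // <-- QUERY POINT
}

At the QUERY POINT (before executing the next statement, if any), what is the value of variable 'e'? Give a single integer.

Answer: 1

Derivation:
Step 1: declare f=28 at depth 0
Step 2: enter scope (depth=1)
Step 3: declare e=(read f)=28 at depth 1
Step 4: enter scope (depth=2)
Step 5: declare e=(read e)=28 at depth 2
Step 6: declare b=(read f)=28 at depth 2
Step 7: enter scope (depth=3)
Step 8: declare f=(read b)=28 at depth 3
Step 9: declare c=(read e)=28 at depth 3
Step 10: exit scope (depth=2)
Step 11: exit scope (depth=1)
Step 12: declare e=1 at depth 1
Visible at query point: e=1 f=28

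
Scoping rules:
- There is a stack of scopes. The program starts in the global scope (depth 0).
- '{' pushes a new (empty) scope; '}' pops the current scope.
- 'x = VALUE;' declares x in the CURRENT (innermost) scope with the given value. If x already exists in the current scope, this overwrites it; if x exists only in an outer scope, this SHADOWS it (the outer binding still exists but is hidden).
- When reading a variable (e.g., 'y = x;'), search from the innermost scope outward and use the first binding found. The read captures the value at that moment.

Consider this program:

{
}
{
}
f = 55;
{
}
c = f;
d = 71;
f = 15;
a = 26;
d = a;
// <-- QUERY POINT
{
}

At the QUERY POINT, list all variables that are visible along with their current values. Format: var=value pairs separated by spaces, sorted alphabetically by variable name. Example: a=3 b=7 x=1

Step 1: enter scope (depth=1)
Step 2: exit scope (depth=0)
Step 3: enter scope (depth=1)
Step 4: exit scope (depth=0)
Step 5: declare f=55 at depth 0
Step 6: enter scope (depth=1)
Step 7: exit scope (depth=0)
Step 8: declare c=(read f)=55 at depth 0
Step 9: declare d=71 at depth 0
Step 10: declare f=15 at depth 0
Step 11: declare a=26 at depth 0
Step 12: declare d=(read a)=26 at depth 0
Visible at query point: a=26 c=55 d=26 f=15

Answer: a=26 c=55 d=26 f=15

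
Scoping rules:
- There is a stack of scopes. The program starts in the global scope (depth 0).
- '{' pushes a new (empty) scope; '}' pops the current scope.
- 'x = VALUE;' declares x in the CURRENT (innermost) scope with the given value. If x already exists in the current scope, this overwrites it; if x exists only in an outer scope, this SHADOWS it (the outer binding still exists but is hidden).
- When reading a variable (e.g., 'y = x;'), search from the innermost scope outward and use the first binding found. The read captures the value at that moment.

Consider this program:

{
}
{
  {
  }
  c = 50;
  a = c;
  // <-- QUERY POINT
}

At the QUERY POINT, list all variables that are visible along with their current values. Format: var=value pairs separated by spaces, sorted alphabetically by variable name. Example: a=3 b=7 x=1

Step 1: enter scope (depth=1)
Step 2: exit scope (depth=0)
Step 3: enter scope (depth=1)
Step 4: enter scope (depth=2)
Step 5: exit scope (depth=1)
Step 6: declare c=50 at depth 1
Step 7: declare a=(read c)=50 at depth 1
Visible at query point: a=50 c=50

Answer: a=50 c=50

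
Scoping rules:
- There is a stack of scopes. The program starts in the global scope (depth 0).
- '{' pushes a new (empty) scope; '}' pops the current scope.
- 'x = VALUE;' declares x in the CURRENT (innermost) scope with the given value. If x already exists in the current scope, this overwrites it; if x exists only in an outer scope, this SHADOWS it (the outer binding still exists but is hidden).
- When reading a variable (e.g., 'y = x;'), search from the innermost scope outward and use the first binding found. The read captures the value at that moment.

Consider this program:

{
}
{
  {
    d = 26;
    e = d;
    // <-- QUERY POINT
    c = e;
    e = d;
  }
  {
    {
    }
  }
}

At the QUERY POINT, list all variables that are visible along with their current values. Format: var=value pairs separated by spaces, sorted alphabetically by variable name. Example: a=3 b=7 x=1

Step 1: enter scope (depth=1)
Step 2: exit scope (depth=0)
Step 3: enter scope (depth=1)
Step 4: enter scope (depth=2)
Step 5: declare d=26 at depth 2
Step 6: declare e=(read d)=26 at depth 2
Visible at query point: d=26 e=26

Answer: d=26 e=26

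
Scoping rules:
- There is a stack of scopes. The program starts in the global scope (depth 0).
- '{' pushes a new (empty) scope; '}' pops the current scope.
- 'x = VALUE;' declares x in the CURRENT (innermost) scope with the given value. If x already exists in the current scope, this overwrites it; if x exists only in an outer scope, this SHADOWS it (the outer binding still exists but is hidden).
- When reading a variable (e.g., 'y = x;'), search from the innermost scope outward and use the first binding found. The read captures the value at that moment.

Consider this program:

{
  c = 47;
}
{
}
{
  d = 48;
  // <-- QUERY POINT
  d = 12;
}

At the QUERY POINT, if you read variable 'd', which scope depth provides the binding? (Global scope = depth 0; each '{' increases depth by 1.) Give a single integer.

Answer: 1

Derivation:
Step 1: enter scope (depth=1)
Step 2: declare c=47 at depth 1
Step 3: exit scope (depth=0)
Step 4: enter scope (depth=1)
Step 5: exit scope (depth=0)
Step 6: enter scope (depth=1)
Step 7: declare d=48 at depth 1
Visible at query point: d=48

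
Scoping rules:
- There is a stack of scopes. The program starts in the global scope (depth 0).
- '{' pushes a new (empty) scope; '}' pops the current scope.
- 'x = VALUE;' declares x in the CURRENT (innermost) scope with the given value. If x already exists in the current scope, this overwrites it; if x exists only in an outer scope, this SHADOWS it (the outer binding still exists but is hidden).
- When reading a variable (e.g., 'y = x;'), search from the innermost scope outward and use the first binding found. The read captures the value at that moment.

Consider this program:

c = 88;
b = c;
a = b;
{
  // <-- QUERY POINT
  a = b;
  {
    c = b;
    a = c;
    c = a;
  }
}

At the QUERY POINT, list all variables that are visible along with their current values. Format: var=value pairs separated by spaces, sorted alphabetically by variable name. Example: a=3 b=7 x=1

Step 1: declare c=88 at depth 0
Step 2: declare b=(read c)=88 at depth 0
Step 3: declare a=(read b)=88 at depth 0
Step 4: enter scope (depth=1)
Visible at query point: a=88 b=88 c=88

Answer: a=88 b=88 c=88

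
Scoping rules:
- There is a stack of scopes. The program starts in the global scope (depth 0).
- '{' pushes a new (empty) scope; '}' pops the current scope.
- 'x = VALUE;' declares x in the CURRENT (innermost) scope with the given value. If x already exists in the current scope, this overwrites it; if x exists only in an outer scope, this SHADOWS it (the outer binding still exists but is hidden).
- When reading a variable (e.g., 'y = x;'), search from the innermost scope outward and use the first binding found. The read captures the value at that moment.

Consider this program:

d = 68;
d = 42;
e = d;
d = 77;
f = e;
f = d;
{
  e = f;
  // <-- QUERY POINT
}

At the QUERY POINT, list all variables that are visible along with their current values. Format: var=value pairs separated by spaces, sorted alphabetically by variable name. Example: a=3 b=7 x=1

Answer: d=77 e=77 f=77

Derivation:
Step 1: declare d=68 at depth 0
Step 2: declare d=42 at depth 0
Step 3: declare e=(read d)=42 at depth 0
Step 4: declare d=77 at depth 0
Step 5: declare f=(read e)=42 at depth 0
Step 6: declare f=(read d)=77 at depth 0
Step 7: enter scope (depth=1)
Step 8: declare e=(read f)=77 at depth 1
Visible at query point: d=77 e=77 f=77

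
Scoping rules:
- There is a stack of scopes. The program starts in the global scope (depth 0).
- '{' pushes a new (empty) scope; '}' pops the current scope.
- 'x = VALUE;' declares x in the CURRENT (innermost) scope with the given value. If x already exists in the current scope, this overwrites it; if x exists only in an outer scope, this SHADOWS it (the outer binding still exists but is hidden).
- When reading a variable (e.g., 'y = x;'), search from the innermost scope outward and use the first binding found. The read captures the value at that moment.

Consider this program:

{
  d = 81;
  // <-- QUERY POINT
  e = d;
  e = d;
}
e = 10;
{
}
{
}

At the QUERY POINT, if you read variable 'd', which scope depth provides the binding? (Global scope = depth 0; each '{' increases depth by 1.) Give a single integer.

Step 1: enter scope (depth=1)
Step 2: declare d=81 at depth 1
Visible at query point: d=81

Answer: 1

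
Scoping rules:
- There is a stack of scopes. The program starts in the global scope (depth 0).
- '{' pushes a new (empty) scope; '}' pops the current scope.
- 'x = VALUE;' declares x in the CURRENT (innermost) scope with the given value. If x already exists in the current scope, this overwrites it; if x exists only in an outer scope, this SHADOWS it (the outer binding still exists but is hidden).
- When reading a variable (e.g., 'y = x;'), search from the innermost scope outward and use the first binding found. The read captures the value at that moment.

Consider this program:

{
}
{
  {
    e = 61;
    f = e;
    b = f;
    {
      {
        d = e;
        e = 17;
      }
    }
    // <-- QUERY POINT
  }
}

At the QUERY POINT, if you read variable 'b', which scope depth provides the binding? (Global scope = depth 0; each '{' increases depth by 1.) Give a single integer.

Step 1: enter scope (depth=1)
Step 2: exit scope (depth=0)
Step 3: enter scope (depth=1)
Step 4: enter scope (depth=2)
Step 5: declare e=61 at depth 2
Step 6: declare f=(read e)=61 at depth 2
Step 7: declare b=(read f)=61 at depth 2
Step 8: enter scope (depth=3)
Step 9: enter scope (depth=4)
Step 10: declare d=(read e)=61 at depth 4
Step 11: declare e=17 at depth 4
Step 12: exit scope (depth=3)
Step 13: exit scope (depth=2)
Visible at query point: b=61 e=61 f=61

Answer: 2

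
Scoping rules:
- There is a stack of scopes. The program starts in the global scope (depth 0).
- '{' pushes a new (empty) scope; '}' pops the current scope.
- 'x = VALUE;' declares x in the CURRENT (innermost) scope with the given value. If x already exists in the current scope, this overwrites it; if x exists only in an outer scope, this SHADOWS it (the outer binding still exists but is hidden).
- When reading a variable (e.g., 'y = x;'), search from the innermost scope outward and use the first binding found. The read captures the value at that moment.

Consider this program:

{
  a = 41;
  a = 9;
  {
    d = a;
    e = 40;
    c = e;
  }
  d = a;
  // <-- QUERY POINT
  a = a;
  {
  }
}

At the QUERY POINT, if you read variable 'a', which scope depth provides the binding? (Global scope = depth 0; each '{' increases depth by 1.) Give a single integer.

Answer: 1

Derivation:
Step 1: enter scope (depth=1)
Step 2: declare a=41 at depth 1
Step 3: declare a=9 at depth 1
Step 4: enter scope (depth=2)
Step 5: declare d=(read a)=9 at depth 2
Step 6: declare e=40 at depth 2
Step 7: declare c=(read e)=40 at depth 2
Step 8: exit scope (depth=1)
Step 9: declare d=(read a)=9 at depth 1
Visible at query point: a=9 d=9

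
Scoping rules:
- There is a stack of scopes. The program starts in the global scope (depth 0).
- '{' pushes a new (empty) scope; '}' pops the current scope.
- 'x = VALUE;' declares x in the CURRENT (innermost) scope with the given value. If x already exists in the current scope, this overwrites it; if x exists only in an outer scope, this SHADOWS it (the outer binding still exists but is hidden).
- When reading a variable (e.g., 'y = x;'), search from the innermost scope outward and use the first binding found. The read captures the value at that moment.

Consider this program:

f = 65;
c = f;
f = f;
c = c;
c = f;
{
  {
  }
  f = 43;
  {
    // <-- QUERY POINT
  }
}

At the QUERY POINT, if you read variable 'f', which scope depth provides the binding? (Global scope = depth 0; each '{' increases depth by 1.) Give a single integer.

Answer: 1

Derivation:
Step 1: declare f=65 at depth 0
Step 2: declare c=(read f)=65 at depth 0
Step 3: declare f=(read f)=65 at depth 0
Step 4: declare c=(read c)=65 at depth 0
Step 5: declare c=(read f)=65 at depth 0
Step 6: enter scope (depth=1)
Step 7: enter scope (depth=2)
Step 8: exit scope (depth=1)
Step 9: declare f=43 at depth 1
Step 10: enter scope (depth=2)
Visible at query point: c=65 f=43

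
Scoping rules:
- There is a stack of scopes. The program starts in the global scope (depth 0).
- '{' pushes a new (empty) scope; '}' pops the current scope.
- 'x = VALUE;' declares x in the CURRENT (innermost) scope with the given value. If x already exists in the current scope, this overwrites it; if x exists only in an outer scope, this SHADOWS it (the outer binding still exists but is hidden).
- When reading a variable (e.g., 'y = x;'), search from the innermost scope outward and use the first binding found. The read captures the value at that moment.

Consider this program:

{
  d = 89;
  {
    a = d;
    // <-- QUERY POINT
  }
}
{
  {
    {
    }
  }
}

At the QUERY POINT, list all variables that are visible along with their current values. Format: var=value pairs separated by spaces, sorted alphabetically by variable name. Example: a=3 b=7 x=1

Step 1: enter scope (depth=1)
Step 2: declare d=89 at depth 1
Step 3: enter scope (depth=2)
Step 4: declare a=(read d)=89 at depth 2
Visible at query point: a=89 d=89

Answer: a=89 d=89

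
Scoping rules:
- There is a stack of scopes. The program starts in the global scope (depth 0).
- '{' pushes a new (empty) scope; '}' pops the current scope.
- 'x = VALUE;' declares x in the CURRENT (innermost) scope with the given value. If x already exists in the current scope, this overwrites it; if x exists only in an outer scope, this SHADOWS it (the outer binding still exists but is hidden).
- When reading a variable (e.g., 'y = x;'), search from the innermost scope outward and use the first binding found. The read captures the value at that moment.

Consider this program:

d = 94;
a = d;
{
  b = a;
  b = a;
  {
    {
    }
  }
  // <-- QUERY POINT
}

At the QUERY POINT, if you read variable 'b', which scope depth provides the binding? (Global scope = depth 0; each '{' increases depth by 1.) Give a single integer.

Answer: 1

Derivation:
Step 1: declare d=94 at depth 0
Step 2: declare a=(read d)=94 at depth 0
Step 3: enter scope (depth=1)
Step 4: declare b=(read a)=94 at depth 1
Step 5: declare b=(read a)=94 at depth 1
Step 6: enter scope (depth=2)
Step 7: enter scope (depth=3)
Step 8: exit scope (depth=2)
Step 9: exit scope (depth=1)
Visible at query point: a=94 b=94 d=94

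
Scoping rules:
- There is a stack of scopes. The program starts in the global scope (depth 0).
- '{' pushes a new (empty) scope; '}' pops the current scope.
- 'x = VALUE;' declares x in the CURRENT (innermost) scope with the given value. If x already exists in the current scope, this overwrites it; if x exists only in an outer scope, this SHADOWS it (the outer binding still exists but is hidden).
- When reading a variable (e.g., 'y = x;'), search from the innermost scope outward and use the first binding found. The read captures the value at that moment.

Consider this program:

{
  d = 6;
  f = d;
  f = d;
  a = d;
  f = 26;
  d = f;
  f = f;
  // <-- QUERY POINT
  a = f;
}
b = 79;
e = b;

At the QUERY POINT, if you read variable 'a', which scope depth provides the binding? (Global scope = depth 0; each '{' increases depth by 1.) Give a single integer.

Step 1: enter scope (depth=1)
Step 2: declare d=6 at depth 1
Step 3: declare f=(read d)=6 at depth 1
Step 4: declare f=(read d)=6 at depth 1
Step 5: declare a=(read d)=6 at depth 1
Step 6: declare f=26 at depth 1
Step 7: declare d=(read f)=26 at depth 1
Step 8: declare f=(read f)=26 at depth 1
Visible at query point: a=6 d=26 f=26

Answer: 1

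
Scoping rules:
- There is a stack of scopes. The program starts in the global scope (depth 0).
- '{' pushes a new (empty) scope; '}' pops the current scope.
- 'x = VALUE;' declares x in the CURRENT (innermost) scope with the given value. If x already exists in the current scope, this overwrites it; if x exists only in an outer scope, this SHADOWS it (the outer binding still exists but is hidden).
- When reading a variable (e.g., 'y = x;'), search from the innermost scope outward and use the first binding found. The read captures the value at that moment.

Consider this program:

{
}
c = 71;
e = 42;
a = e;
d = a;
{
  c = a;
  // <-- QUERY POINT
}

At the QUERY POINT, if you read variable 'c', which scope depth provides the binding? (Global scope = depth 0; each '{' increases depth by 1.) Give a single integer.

Answer: 1

Derivation:
Step 1: enter scope (depth=1)
Step 2: exit scope (depth=0)
Step 3: declare c=71 at depth 0
Step 4: declare e=42 at depth 0
Step 5: declare a=(read e)=42 at depth 0
Step 6: declare d=(read a)=42 at depth 0
Step 7: enter scope (depth=1)
Step 8: declare c=(read a)=42 at depth 1
Visible at query point: a=42 c=42 d=42 e=42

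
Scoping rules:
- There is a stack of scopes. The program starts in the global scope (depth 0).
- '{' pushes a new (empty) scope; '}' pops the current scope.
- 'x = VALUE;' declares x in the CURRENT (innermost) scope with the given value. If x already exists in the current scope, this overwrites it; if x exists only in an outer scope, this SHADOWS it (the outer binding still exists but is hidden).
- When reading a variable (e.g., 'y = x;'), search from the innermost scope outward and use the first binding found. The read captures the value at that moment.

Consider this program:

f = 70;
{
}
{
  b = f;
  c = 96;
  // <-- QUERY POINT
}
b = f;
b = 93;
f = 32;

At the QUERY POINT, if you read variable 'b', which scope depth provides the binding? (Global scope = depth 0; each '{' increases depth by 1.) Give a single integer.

Answer: 1

Derivation:
Step 1: declare f=70 at depth 0
Step 2: enter scope (depth=1)
Step 3: exit scope (depth=0)
Step 4: enter scope (depth=1)
Step 5: declare b=(read f)=70 at depth 1
Step 6: declare c=96 at depth 1
Visible at query point: b=70 c=96 f=70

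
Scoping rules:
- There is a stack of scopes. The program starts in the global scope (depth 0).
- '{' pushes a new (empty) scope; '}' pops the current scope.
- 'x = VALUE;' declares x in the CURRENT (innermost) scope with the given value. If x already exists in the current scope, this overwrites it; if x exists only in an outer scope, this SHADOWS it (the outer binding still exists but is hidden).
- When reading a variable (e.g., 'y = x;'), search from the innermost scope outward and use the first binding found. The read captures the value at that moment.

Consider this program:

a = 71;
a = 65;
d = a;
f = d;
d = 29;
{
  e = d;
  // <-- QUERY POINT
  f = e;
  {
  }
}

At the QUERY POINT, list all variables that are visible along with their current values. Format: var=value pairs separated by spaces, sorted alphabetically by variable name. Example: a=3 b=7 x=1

Answer: a=65 d=29 e=29 f=65

Derivation:
Step 1: declare a=71 at depth 0
Step 2: declare a=65 at depth 0
Step 3: declare d=(read a)=65 at depth 0
Step 4: declare f=(read d)=65 at depth 0
Step 5: declare d=29 at depth 0
Step 6: enter scope (depth=1)
Step 7: declare e=(read d)=29 at depth 1
Visible at query point: a=65 d=29 e=29 f=65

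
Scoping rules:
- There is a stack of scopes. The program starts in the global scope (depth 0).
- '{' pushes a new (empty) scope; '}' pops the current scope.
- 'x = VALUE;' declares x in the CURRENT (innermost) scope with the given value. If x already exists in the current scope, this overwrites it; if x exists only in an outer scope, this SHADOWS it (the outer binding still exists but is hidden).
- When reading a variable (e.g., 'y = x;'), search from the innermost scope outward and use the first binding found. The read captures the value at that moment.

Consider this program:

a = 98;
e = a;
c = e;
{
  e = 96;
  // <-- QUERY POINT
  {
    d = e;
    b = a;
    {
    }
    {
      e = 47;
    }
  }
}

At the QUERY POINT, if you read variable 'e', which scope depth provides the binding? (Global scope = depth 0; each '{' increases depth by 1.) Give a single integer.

Step 1: declare a=98 at depth 0
Step 2: declare e=(read a)=98 at depth 0
Step 3: declare c=(read e)=98 at depth 0
Step 4: enter scope (depth=1)
Step 5: declare e=96 at depth 1
Visible at query point: a=98 c=98 e=96

Answer: 1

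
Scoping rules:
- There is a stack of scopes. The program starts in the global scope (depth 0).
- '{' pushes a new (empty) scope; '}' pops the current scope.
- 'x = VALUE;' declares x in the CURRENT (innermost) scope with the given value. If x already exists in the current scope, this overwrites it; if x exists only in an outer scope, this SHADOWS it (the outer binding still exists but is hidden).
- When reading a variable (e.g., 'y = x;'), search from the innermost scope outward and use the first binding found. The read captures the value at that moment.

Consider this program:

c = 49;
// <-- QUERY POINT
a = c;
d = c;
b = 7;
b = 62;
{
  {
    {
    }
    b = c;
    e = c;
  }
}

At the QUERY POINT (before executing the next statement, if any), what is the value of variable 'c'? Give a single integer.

Step 1: declare c=49 at depth 0
Visible at query point: c=49

Answer: 49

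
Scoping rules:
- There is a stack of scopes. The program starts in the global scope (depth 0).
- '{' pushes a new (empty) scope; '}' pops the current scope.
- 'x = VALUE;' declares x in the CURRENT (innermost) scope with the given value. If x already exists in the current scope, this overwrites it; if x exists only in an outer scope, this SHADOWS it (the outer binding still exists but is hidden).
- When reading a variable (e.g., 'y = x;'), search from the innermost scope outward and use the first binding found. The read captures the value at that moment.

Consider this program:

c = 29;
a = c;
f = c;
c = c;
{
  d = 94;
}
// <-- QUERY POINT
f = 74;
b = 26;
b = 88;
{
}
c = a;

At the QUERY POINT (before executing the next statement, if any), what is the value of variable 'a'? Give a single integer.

Step 1: declare c=29 at depth 0
Step 2: declare a=(read c)=29 at depth 0
Step 3: declare f=(read c)=29 at depth 0
Step 4: declare c=(read c)=29 at depth 0
Step 5: enter scope (depth=1)
Step 6: declare d=94 at depth 1
Step 7: exit scope (depth=0)
Visible at query point: a=29 c=29 f=29

Answer: 29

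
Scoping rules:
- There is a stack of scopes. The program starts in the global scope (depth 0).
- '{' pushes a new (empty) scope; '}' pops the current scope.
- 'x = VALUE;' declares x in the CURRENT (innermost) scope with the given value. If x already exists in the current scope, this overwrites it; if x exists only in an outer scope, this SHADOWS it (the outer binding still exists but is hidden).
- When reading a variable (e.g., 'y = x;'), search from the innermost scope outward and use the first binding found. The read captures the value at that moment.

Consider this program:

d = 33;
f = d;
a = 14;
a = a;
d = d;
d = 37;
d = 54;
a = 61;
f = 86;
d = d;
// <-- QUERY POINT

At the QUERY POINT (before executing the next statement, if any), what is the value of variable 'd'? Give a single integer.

Answer: 54

Derivation:
Step 1: declare d=33 at depth 0
Step 2: declare f=(read d)=33 at depth 0
Step 3: declare a=14 at depth 0
Step 4: declare a=(read a)=14 at depth 0
Step 5: declare d=(read d)=33 at depth 0
Step 6: declare d=37 at depth 0
Step 7: declare d=54 at depth 0
Step 8: declare a=61 at depth 0
Step 9: declare f=86 at depth 0
Step 10: declare d=(read d)=54 at depth 0
Visible at query point: a=61 d=54 f=86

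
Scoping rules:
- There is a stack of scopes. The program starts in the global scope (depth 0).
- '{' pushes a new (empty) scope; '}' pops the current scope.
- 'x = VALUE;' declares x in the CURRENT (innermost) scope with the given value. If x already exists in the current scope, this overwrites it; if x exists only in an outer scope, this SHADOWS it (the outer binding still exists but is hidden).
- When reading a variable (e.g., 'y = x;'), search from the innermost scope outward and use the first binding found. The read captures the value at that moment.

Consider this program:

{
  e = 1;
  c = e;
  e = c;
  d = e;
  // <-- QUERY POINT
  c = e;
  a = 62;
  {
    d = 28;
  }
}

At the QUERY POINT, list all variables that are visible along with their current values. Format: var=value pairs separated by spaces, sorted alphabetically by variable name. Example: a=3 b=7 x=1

Answer: c=1 d=1 e=1

Derivation:
Step 1: enter scope (depth=1)
Step 2: declare e=1 at depth 1
Step 3: declare c=(read e)=1 at depth 1
Step 4: declare e=(read c)=1 at depth 1
Step 5: declare d=(read e)=1 at depth 1
Visible at query point: c=1 d=1 e=1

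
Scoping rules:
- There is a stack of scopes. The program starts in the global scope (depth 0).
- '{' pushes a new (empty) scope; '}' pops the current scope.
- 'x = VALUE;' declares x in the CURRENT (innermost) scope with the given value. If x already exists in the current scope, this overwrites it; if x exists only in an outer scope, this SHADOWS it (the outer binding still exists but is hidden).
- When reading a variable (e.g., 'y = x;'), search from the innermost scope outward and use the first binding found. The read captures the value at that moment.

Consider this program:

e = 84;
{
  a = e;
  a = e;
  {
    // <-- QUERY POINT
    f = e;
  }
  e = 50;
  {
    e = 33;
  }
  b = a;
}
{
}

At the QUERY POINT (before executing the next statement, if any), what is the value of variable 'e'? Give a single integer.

Answer: 84

Derivation:
Step 1: declare e=84 at depth 0
Step 2: enter scope (depth=1)
Step 3: declare a=(read e)=84 at depth 1
Step 4: declare a=(read e)=84 at depth 1
Step 5: enter scope (depth=2)
Visible at query point: a=84 e=84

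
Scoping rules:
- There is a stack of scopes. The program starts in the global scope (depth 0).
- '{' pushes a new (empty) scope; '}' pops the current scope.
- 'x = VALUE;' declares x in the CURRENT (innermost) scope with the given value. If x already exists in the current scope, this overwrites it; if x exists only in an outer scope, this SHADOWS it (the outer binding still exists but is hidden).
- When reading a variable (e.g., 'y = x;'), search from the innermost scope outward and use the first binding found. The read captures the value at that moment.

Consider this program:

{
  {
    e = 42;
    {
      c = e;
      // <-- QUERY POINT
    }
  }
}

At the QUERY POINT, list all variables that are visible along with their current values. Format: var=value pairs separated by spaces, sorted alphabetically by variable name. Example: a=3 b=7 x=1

Step 1: enter scope (depth=1)
Step 2: enter scope (depth=2)
Step 3: declare e=42 at depth 2
Step 4: enter scope (depth=3)
Step 5: declare c=(read e)=42 at depth 3
Visible at query point: c=42 e=42

Answer: c=42 e=42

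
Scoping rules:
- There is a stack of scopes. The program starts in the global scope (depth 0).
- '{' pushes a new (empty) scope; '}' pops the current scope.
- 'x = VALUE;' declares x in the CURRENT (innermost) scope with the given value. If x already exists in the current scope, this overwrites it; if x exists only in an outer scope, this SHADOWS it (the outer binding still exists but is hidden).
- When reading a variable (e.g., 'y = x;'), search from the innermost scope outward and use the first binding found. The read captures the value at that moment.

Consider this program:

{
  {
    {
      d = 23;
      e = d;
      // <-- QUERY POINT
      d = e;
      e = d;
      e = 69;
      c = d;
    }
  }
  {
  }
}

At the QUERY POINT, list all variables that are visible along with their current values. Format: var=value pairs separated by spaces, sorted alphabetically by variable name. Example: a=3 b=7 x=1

Step 1: enter scope (depth=1)
Step 2: enter scope (depth=2)
Step 3: enter scope (depth=3)
Step 4: declare d=23 at depth 3
Step 5: declare e=(read d)=23 at depth 3
Visible at query point: d=23 e=23

Answer: d=23 e=23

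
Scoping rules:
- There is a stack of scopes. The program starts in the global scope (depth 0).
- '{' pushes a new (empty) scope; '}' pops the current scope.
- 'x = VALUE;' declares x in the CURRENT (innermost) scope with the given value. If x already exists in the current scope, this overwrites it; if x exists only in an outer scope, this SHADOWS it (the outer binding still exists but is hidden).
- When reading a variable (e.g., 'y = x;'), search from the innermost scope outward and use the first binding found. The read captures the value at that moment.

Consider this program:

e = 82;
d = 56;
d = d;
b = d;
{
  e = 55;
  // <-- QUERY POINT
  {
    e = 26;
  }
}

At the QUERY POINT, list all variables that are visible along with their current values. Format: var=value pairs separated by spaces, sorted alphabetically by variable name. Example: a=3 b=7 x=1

Step 1: declare e=82 at depth 0
Step 2: declare d=56 at depth 0
Step 3: declare d=(read d)=56 at depth 0
Step 4: declare b=(read d)=56 at depth 0
Step 5: enter scope (depth=1)
Step 6: declare e=55 at depth 1
Visible at query point: b=56 d=56 e=55

Answer: b=56 d=56 e=55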